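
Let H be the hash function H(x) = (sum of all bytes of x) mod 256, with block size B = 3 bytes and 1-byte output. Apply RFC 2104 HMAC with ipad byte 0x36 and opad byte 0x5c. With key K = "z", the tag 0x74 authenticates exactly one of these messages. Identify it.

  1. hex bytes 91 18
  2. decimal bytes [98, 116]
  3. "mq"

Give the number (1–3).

3

Key "z" = 7a is 1 byte ≤ B = 3; zero-pad to 3 bytes: K' = 7a 00 00.
K' ⊕ ipad = 4c 36 36; K' ⊕ opad = 26 5c 5c.
m1: inner = H(4c 36 36 91 18) = 61; tag = H(26 5c 5c 61) = 3f
m2: inner = H(4c 36 36 62 74) = 8e; tag = H(26 5c 5c 8e) = 6c
m3: inner = H(4c 36 36 6d 71) = 96; tag = H(26 5c 5c 96) = 74 ← matches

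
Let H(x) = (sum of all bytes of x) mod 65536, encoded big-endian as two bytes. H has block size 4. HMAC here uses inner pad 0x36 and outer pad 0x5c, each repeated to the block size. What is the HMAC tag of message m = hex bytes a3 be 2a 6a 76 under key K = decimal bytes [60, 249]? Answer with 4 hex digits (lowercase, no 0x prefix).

Key decimal bytes [60, 249] = 3c f9 is 2 bytes ≤ B = 4; zero-pad to 4 bytes: K' = 3c f9 00 00.
K' ⊕ ipad = 0a cf 36 36.  K' ⊕ opad = 60 a5 5c 5c.
Inner input = (K'⊕ipad) ∥ m = 0a cf 36 36 ∥ a3 be 2a 6a 76.
Inner hash: sum = 10+207+54+54+163+190+42+106+118 = 944 → 03 b0.
Outer input = (K'⊕opad) ∥ inner = 60 a5 5c 5c ∥ 03 b0.
Outer hash (tag): sum = 96+165+92+92+3+176 = 624 → 02 70.

0270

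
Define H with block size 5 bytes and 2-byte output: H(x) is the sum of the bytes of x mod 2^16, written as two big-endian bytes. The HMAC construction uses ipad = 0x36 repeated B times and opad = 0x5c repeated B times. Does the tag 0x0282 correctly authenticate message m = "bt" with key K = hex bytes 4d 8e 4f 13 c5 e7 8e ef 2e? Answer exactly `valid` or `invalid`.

Key hex bytes 4d 8e 4f 13 c5 e7 8e ef 2e is 9 bytes > B = 5, so hash it first: H(key) = 04 94, then zero-pad to 5 bytes: K' = 04 94 00 00 00.
K' ⊕ ipad = 32 a2 36 36 36; K' ⊕ opad = 58 c8 5c 5c 5c.
Inner hash: sum = 50+162+54+54+54+98+116 = 588 → 02 4c.
Outer hash (recomputed tag): sum = 88+200+92+92+92+2+76 = 642 → 02 82.
Recomputed tag = 0282; claimed = 0282 → match.

valid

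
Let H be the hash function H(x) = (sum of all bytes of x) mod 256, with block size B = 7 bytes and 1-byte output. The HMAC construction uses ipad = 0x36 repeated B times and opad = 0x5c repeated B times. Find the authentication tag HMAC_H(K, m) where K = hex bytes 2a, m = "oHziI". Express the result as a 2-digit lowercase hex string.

e1

Key hex bytes 2a is 1 byte ≤ B = 7; zero-pad to 7 bytes: K' = 2a 00 00 00 00 00 00.
K' ⊕ ipad = 1c 36 36 36 36 36 36.  K' ⊕ opad = 76 5c 5c 5c 5c 5c 5c.
Inner input = (K'⊕ipad) ∥ m = 1c 36 36 36 36 36 36 ∥ 6f 48 7a 69 49.
Inner hash: sum = 28+54+54+54+54+54+54+111+72+122+105+73 = 835; mod 256 = 67 → 43.
Outer input = (K'⊕opad) ∥ inner = 76 5c 5c 5c 5c 5c 5c ∥ 43.
Outer hash (tag): sum = 118+92+92+92+92+92+92+67 = 737; mod 256 = 225 → e1.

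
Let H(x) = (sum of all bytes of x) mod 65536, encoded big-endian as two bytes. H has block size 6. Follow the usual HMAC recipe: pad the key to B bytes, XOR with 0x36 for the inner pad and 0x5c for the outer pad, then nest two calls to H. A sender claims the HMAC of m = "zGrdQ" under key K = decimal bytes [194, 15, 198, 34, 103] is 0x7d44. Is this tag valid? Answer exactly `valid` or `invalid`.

Key decimal bytes [194, 15, 198, 34, 103] = c2 0f c6 22 67 is 5 bytes ≤ B = 6; zero-pad to 6 bytes: K' = c2 0f c6 22 67 00.
K' ⊕ ipad = f4 39 f0 14 51 36; K' ⊕ opad = 9e 53 9a 7e 3b 5c.
Inner hash: sum = 244+57+240+20+81+54+122+71+114+100+81 = 1184 → 04 a0.
Outer hash (recomputed tag): sum = 158+83+154+126+59+92+4+160 = 836 → 03 44.
Recomputed tag = 0344; claimed = 7d44 → mismatch.

invalid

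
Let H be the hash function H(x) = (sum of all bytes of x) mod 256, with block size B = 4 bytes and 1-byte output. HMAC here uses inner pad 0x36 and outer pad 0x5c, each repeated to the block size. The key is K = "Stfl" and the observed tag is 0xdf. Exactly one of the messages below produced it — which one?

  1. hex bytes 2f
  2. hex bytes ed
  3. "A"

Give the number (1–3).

Key "Stfl" = 53 74 66 6c is exactly B = 4 bytes: K' = 53 74 66 6c.
K' ⊕ ipad = 65 42 50 5a; K' ⊕ opad = 0f 28 3a 30.
m1: inner = H(65 42 50 5a 2f) = 80; tag = H(0f 28 3a 30 80) = 21
m2: inner = H(65 42 50 5a ed) = 3e; tag = H(0f 28 3a 30 3e) = df ← matches
m3: inner = H(65 42 50 5a 41) = 92; tag = H(0f 28 3a 30 92) = 33

2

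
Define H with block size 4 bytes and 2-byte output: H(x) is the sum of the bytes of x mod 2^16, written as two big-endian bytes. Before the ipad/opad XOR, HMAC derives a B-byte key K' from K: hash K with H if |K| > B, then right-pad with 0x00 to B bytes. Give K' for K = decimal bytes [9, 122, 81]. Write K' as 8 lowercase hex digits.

Key decimal bytes [9, 122, 81] = 09 7a 51 is 3 bytes ≤ B = 4; zero-pad to 4 bytes: K' = 09 7a 51 00.

097a5100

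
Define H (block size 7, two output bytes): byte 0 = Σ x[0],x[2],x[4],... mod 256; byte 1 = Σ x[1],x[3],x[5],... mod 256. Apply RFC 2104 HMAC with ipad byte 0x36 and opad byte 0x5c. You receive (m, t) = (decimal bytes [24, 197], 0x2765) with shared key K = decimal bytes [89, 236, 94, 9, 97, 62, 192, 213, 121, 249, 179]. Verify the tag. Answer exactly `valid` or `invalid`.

invalid

Key decimal bytes [89, 236, 94, 9, 97, 62, 192, 213, 121, 249, 179] = 59 ec 5e 09 61 3e c0 d5 79 f9 b3 is 11 bytes > B = 7, so hash it first: H(key) = 04 01, then zero-pad to 7 bytes: K' = 04 01 00 00 00 00 00.
K' ⊕ ipad = 32 37 36 36 36 36 36; K' ⊕ opad = 58 5d 5c 5c 5c 5c 5c.
Inner hash: even-index sum = 409 mod 256 = 153; odd-index sum = 187 mod 256 = 187 → 99 bb.
Outer hash (recomputed tag): even-index sum = 551 mod 256 = 39; odd-index sum = 430 mod 256 = 174 → 27 ae.
Recomputed tag = 27ae; claimed = 2765 → mismatch.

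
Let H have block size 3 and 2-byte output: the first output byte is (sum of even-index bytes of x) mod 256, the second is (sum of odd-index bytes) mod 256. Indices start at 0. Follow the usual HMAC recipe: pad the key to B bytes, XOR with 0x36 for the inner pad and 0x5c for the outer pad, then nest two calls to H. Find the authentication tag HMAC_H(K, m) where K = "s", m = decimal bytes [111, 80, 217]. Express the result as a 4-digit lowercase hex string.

0927

Key "s" = 73 is 1 byte ≤ B = 3; zero-pad to 3 bytes: K' = 73 00 00.
K' ⊕ ipad = 45 36 36.  K' ⊕ opad = 2f 5c 5c.
Inner input = (K'⊕ipad) ∥ m = 45 36 36 ∥ 6f 50 d9.
Inner hash: even-index sum = 203 mod 256 = 203; odd-index sum = 382 mod 256 = 126 → cb 7e.
Outer input = (K'⊕opad) ∥ inner = 2f 5c 5c ∥ cb 7e.
Outer hash (tag): even-index sum = 265 mod 256 = 9; odd-index sum = 295 mod 256 = 39 → 09 27.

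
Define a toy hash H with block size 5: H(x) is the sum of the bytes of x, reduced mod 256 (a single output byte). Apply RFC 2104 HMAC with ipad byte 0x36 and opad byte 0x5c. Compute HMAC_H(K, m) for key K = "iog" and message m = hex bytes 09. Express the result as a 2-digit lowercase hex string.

d9

Key "iog" = 69 6f 67 is 3 bytes ≤ B = 5; zero-pad to 5 bytes: K' = 69 6f 67 00 00.
K' ⊕ ipad = 5f 59 51 36 36.  K' ⊕ opad = 35 33 3b 5c 5c.
Inner input = (K'⊕ipad) ∥ m = 5f 59 51 36 36 ∥ 09.
Inner hash: sum = 95+89+81+54+54+9 = 382; mod 256 = 126 → 7e.
Outer input = (K'⊕opad) ∥ inner = 35 33 3b 5c 5c ∥ 7e.
Outer hash (tag): sum = 53+51+59+92+92+126 = 473; mod 256 = 217 → d9.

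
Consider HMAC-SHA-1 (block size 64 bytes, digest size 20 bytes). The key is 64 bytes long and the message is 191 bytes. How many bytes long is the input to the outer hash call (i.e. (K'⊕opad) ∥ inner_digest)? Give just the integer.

84

Key is 64 ≤ 64 bytes, zero-padded: |K'| = 64.
Outer input = (K'⊕opad) ∥ H(inner) → 64 + 20 = 84 bytes.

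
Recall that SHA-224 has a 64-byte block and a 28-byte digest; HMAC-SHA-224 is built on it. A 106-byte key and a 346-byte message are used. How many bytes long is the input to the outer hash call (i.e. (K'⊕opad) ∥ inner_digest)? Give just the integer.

92

Key is 106 > 64 bytes, so it is hashed to 28 bytes then zero-padded to 64: |K'| = 64.
Outer input = (K'⊕opad) ∥ H(inner) → 64 + 28 = 92 bytes.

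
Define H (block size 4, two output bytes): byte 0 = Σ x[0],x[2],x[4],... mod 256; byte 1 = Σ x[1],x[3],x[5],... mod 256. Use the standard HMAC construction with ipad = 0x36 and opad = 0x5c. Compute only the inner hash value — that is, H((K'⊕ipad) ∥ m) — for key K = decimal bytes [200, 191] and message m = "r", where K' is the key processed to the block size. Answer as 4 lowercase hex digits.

a6bf

Key decimal bytes [200, 191] = c8 bf is 2 bytes ≤ B = 4; zero-pad to 4 bytes: K' = c8 bf 00 00.
K' ⊕ ipad = fe 89 36 36.
Inner input = fe 89 36 36 ∥ 72.
Inner hash: even-index sum = 422 mod 256 = 166; odd-index sum = 191 mod 256 = 191 → a6 bf.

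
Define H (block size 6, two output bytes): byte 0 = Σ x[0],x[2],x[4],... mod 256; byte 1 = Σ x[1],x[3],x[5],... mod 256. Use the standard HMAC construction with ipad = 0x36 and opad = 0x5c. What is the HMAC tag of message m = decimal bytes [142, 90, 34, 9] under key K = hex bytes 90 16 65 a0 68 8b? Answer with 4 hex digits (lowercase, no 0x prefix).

Key hex bytes 90 16 65 a0 68 8b is exactly B = 6 bytes: K' = 90 16 65 a0 68 8b.
K' ⊕ ipad = a6 20 53 96 5e bd.  K' ⊕ opad = cc 4a 39 fc 34 d7.
Inner input = (K'⊕ipad) ∥ m = a6 20 53 96 5e bd ∥ 8e 5a 22 09.
Inner hash: even-index sum = 519 mod 256 = 7; odd-index sum = 470 mod 256 = 214 → 07 d6.
Outer input = (K'⊕opad) ∥ inner = cc 4a 39 fc 34 d7 ∥ 07 d6.
Outer hash (tag): even-index sum = 320 mod 256 = 64; odd-index sum = 755 mod 256 = 243 → 40 f3.

40f3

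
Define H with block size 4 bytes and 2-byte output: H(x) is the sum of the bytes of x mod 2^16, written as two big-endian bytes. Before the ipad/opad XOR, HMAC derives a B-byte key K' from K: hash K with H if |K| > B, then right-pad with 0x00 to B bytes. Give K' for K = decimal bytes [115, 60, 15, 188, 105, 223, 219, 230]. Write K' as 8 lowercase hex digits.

04830000

|K| = 8 > B = 4, so first hash the key.
H(K): sum = 115+60+15+188+105+223+219+230 = 1155 → 04 83.
Zero-pad H(K) = 04 83 to 4 bytes: K' = 04 83 00 00.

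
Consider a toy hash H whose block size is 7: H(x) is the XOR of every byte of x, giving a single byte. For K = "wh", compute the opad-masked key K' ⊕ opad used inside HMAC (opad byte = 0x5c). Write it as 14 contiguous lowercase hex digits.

2b345c5c5c5c5c

Key "wh" = 77 68 is 2 bytes ≤ B = 7; zero-pad to 7 bytes: K' = 77 68 00 00 00 00 00.
XOR each byte with 0x5c: 77⊕5c=2b, 68⊕5c=34, 00⊕5c=5c, 00⊕5c=5c, 00⊕5c=5c, 00⊕5c=5c, 00⊕5c=5c.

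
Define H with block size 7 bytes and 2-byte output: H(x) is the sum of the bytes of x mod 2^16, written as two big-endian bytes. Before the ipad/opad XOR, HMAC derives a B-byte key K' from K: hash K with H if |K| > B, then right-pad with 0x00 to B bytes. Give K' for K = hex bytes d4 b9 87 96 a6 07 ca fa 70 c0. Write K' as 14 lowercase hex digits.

064b0000000000

|K| = 10 > B = 7, so first hash the key.
H(K): sum = 212+185+135+150+166+7+202+250+112+192 = 1611 → 06 4b.
Zero-pad H(K) = 06 4b to 7 bytes: K' = 06 4b 00 00 00 00 00.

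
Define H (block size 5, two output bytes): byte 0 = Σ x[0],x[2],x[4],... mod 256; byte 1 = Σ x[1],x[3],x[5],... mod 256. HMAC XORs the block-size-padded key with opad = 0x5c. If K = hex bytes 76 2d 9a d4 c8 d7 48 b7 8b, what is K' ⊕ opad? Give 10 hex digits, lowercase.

Key hex bytes 76 2d 9a d4 c8 d7 48 b7 8b is 9 bytes > B = 5, so hash it first: H(key) = ab 8f, then zero-pad to 5 bytes: K' = ab 8f 00 00 00.
XOR each byte with 0x5c: ab⊕5c=f7, 8f⊕5c=d3, 00⊕5c=5c, 00⊕5c=5c, 00⊕5c=5c.

f7d35c5c5c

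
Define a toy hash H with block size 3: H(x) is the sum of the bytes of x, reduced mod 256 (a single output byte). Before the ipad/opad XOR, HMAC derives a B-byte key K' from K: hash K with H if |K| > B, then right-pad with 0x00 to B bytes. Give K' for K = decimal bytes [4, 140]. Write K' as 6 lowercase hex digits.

Key decimal bytes [4, 140] = 04 8c is 2 bytes ≤ B = 3; zero-pad to 3 bytes: K' = 04 8c 00.

048c00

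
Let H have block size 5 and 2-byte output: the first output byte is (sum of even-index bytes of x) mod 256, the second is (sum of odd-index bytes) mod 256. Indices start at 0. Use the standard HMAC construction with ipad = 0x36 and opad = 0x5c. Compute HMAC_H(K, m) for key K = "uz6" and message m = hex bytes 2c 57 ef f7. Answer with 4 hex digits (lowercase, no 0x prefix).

8c49

Key "uz6" = 75 7a 36 is 3 bytes ≤ B = 5; zero-pad to 5 bytes: K' = 75 7a 36 00 00.
K' ⊕ ipad = 43 4c 00 36 36.  K' ⊕ opad = 29 26 6a 5c 5c.
Inner input = (K'⊕ipad) ∥ m = 43 4c 00 36 36 ∥ 2c 57 ef f7.
Inner hash: even-index sum = 455 mod 256 = 199; odd-index sum = 413 mod 256 = 157 → c7 9d.
Outer input = (K'⊕opad) ∥ inner = 29 26 6a 5c 5c ∥ c7 9d.
Outer hash (tag): even-index sum = 396 mod 256 = 140; odd-index sum = 329 mod 256 = 73 → 8c 49.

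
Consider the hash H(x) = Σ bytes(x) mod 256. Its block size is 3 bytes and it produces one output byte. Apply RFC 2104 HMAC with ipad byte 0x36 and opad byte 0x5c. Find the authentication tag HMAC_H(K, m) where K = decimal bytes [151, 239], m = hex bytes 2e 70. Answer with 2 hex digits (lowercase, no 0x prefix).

Key decimal bytes [151, 239] = 97 ef is 2 bytes ≤ B = 3; zero-pad to 3 bytes: K' = 97 ef 00.
K' ⊕ ipad = a1 d9 36.  K' ⊕ opad = cb b3 5c.
Inner input = (K'⊕ipad) ∥ m = a1 d9 36 ∥ 2e 70.
Inner hash: sum = 161+217+54+46+112 = 590; mod 256 = 78 → 4e.
Outer input = (K'⊕opad) ∥ inner = cb b3 5c ∥ 4e.
Outer hash (tag): sum = 203+179+92+78 = 552; mod 256 = 40 → 28.

28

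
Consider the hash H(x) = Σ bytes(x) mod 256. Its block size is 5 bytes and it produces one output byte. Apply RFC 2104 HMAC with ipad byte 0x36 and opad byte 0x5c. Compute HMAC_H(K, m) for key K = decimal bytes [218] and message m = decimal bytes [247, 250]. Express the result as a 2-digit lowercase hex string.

ab

Key decimal bytes [218] = da is 1 byte ≤ B = 5; zero-pad to 5 bytes: K' = da 00 00 00 00.
K' ⊕ ipad = ec 36 36 36 36.  K' ⊕ opad = 86 5c 5c 5c 5c.
Inner input = (K'⊕ipad) ∥ m = ec 36 36 36 36 ∥ f7 fa.
Inner hash: sum = 236+54+54+54+54+247+250 = 949; mod 256 = 181 → b5.
Outer input = (K'⊕opad) ∥ inner = 86 5c 5c 5c 5c ∥ b5.
Outer hash (tag): sum = 134+92+92+92+92+181 = 683; mod 256 = 171 → ab.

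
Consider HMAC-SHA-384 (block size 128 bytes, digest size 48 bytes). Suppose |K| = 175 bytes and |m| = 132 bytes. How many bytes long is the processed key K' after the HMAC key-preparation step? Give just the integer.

Key is 175 > 128 bytes, so it is hashed to 48 bytes then zero-padded to 128: |K'| = 128.

128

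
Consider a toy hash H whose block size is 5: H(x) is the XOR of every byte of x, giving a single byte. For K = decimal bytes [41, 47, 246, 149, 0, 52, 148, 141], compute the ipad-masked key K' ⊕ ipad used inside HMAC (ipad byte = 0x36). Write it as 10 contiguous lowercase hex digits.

7e36363636

Key decimal bytes [41, 47, 246, 149, 0, 52, 148, 141] = 29 2f f6 95 00 34 94 8d is 8 bytes > B = 5, so hash it first: H(key) = 48, then zero-pad to 5 bytes: K' = 48 00 00 00 00.
XOR each byte with 0x36: 48⊕36=7e, 00⊕36=36, 00⊕36=36, 00⊕36=36, 00⊕36=36.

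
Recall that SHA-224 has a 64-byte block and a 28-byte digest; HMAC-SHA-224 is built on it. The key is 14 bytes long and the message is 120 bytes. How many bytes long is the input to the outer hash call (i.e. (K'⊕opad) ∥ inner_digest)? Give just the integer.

92

Key is 14 ≤ 64 bytes, zero-padded: |K'| = 64.
Outer input = (K'⊕opad) ∥ H(inner) → 64 + 28 = 92 bytes.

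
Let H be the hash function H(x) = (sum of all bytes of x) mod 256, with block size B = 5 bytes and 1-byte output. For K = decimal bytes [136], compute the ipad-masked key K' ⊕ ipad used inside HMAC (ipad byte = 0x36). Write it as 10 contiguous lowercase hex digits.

be36363636

Key decimal bytes [136] = 88 is 1 byte ≤ B = 5; zero-pad to 5 bytes: K' = 88 00 00 00 00.
XOR each byte with 0x36: 88⊕36=be, 00⊕36=36, 00⊕36=36, 00⊕36=36, 00⊕36=36.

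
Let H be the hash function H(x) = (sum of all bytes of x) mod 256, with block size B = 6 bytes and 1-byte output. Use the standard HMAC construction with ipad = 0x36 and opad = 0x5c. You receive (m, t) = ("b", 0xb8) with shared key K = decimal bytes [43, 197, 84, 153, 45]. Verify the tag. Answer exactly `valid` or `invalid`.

Key decimal bytes [43, 197, 84, 153, 45] = 2b c5 54 99 2d is 5 bytes ≤ B = 6; zero-pad to 6 bytes: K' = 2b c5 54 99 2d 00.
K' ⊕ ipad = 1d f3 62 af 1b 36; K' ⊕ opad = 77 99 08 c5 71 5c.
Inner hash: sum = 29+243+98+175+27+54+98 = 724; mod 256 = 212 → d4.
Outer hash (recomputed tag): sum = 119+153+8+197+113+92+212 = 894; mod 256 = 126 → 7e.
Recomputed tag = 7e; claimed = b8 → mismatch.

invalid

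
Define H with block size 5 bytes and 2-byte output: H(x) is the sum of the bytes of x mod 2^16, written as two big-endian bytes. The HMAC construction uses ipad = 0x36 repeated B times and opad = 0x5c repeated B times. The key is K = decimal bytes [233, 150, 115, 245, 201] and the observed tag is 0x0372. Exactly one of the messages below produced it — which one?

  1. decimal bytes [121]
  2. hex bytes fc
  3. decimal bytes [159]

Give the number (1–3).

2

Key decimal bytes [233, 150, 115, 245, 201] = e9 96 73 f5 c9 is exactly B = 5 bytes: K' = e9 96 73 f5 c9.
K' ⊕ ipad = df a0 45 c3 ff; K' ⊕ opad = b5 ca 2f a9 95.
m1: inner = H(df a0 45 c3 ff 79) = 03 ff; tag = H(b5 ca 2f a9 95 03 ff) = 03ee
m2: inner = H(df a0 45 c3 ff fc) = 04 82; tag = H(b5 ca 2f a9 95 04 82) = 0372 ← matches
m3: inner = H(df a0 45 c3 ff 9f) = 04 25; tag = H(b5 ca 2f a9 95 04 25) = 0315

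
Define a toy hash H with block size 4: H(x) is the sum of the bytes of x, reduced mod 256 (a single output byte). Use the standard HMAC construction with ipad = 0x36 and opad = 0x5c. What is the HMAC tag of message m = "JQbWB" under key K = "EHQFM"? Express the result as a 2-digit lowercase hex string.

c0

Key "EHQFM" = 45 48 51 46 4d is 5 bytes > B = 4, so hash it first: H(key) = 71, then zero-pad to 4 bytes: K' = 71 00 00 00.
K' ⊕ ipad = 47 36 36 36.  K' ⊕ opad = 2d 5c 5c 5c.
Inner input = (K'⊕ipad) ∥ m = 47 36 36 36 ∥ 4a 51 62 57 42.
Inner hash: sum = 71+54+54+54+74+81+98+87+66 = 639; mod 256 = 127 → 7f.
Outer input = (K'⊕opad) ∥ inner = 2d 5c 5c 5c ∥ 7f.
Outer hash (tag): sum = 45+92+92+92+127 = 448; mod 256 = 192 → c0.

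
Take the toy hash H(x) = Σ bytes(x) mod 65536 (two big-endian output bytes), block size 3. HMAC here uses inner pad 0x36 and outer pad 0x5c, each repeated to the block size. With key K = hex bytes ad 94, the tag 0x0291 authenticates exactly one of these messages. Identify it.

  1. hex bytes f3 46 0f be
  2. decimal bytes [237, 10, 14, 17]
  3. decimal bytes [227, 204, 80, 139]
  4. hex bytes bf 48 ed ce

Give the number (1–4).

Key hex bytes ad 94 is 2 bytes ≤ B = 3; zero-pad to 3 bytes: K' = ad 94 00.
K' ⊕ ipad = 9b a2 36; K' ⊕ opad = f1 c8 5c.
m1: inner = H(9b a2 36 f3 46 0f be) = 03 79; tag = H(f1 c8 5c 03 79) = 0291 ← matches
m2: inner = H(9b a2 36 ed 0a 0e 11) = 02 89; tag = H(f1 c8 5c 02 89) = 02a0
m3: inner = H(9b a2 36 e3 cc 50 8b) = 03 fd; tag = H(f1 c8 5c 03 fd) = 0315
m4: inner = H(9b a2 36 bf 48 ed ce) = 04 35; tag = H(f1 c8 5c 04 35) = 024e

1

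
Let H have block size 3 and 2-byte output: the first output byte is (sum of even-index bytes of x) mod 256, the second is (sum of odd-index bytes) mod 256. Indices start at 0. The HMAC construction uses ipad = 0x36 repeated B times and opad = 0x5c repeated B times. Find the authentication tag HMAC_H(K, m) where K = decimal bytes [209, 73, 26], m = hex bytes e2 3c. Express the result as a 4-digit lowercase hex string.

3464

Key decimal bytes [209, 73, 26] = d1 49 1a is exactly B = 3 bytes: K' = d1 49 1a.
K' ⊕ ipad = e7 7f 2c.  K' ⊕ opad = 8d 15 46.
Inner input = (K'⊕ipad) ∥ m = e7 7f 2c ∥ e2 3c.
Inner hash: even-index sum = 335 mod 256 = 79; odd-index sum = 353 mod 256 = 97 → 4f 61.
Outer input = (K'⊕opad) ∥ inner = 8d 15 46 ∥ 4f 61.
Outer hash (tag): even-index sum = 308 mod 256 = 52; odd-index sum = 100 mod 256 = 100 → 34 64.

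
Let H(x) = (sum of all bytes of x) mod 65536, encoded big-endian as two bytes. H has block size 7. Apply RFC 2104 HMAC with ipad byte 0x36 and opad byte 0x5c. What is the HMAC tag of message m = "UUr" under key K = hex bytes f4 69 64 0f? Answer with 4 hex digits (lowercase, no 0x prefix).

Key hex bytes f4 69 64 0f is 4 bytes ≤ B = 7; zero-pad to 7 bytes: K' = f4 69 64 0f 00 00 00.
K' ⊕ ipad = c2 5f 52 39 36 36 36.  K' ⊕ opad = a8 35 38 53 5c 5c 5c.
Inner input = (K'⊕ipad) ∥ m = c2 5f 52 39 36 36 36 ∥ 55 55 72.
Inner hash: sum = 194+95+82+57+54+54+54+85+85+114 = 874 → 03 6a.
Outer input = (K'⊕opad) ∥ inner = a8 35 38 53 5c 5c 5c ∥ 03 6a.
Outer hash (tag): sum = 168+53+56+83+92+92+92+3+106 = 745 → 02 e9.

02e9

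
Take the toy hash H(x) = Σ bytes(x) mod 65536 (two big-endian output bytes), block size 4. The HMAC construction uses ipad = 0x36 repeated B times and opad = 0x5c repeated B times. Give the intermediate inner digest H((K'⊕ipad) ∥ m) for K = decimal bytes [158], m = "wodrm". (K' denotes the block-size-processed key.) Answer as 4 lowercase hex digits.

Key decimal bytes [158] = 9e is 1 byte ≤ B = 4; zero-pad to 4 bytes: K' = 9e 00 00 00.
K' ⊕ ipad = a8 36 36 36.
Inner input = a8 36 36 36 ∥ 77 6f 64 72 6d.
Inner hash: sum = 168+54+54+54+119+111+100+114+109 = 883 → 03 73.

0373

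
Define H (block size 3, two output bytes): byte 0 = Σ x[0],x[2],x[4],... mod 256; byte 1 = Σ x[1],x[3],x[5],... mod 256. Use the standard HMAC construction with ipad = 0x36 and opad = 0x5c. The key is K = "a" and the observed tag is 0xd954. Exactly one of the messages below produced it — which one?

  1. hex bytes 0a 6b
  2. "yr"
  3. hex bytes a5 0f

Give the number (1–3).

1

Key "a" = 61 is 1 byte ≤ B = 3; zero-pad to 3 bytes: K' = 61 00 00.
K' ⊕ ipad = 57 36 36; K' ⊕ opad = 3d 5c 5c.
m1: inner = H(57 36 36 0a 6b) = f8 40; tag = H(3d 5c 5c f8 40) = d954 ← matches
m2: inner = H(57 36 36 79 72) = ff af; tag = H(3d 5c 5c ff af) = 485b
m3: inner = H(57 36 36 a5 0f) = 9c db; tag = H(3d 5c 5c 9c db) = 74f8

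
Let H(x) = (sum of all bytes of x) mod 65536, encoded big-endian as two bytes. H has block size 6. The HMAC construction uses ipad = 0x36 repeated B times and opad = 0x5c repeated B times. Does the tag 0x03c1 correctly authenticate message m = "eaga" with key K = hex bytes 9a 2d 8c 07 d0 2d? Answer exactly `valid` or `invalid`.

Key hex bytes 9a 2d 8c 07 d0 2d is exactly B = 6 bytes: K' = 9a 2d 8c 07 d0 2d.
K' ⊕ ipad = ac 1b ba 31 e6 1b; K' ⊕ opad = c6 71 d0 5b 8c 71.
Inner hash: sum = 172+27+186+49+230+27+101+97+103+97 = 1089 → 04 41.
Outer hash (recomputed tag): sum = 198+113+208+91+140+113+4+65 = 932 → 03 a4.
Recomputed tag = 03a4; claimed = 03c1 → mismatch.

invalid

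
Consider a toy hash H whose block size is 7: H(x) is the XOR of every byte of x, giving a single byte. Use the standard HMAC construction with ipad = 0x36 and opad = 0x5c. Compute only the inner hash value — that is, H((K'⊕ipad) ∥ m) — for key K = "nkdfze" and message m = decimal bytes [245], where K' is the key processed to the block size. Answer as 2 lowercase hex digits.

Key "nkdfze" = 6e 6b 64 66 7a 65 is 6 bytes ≤ B = 7; zero-pad to 7 bytes: K' = 6e 6b 64 66 7a 65 00.
K' ⊕ ipad = 58 5d 52 50 4c 53 36.
Inner input = 58 5d 52 50 4c 53 36 ∥ f5.
Inner hash: XOR 58⊕5d⊕52⊕50⊕4c⊕53⊕36⊕f5 = db.

db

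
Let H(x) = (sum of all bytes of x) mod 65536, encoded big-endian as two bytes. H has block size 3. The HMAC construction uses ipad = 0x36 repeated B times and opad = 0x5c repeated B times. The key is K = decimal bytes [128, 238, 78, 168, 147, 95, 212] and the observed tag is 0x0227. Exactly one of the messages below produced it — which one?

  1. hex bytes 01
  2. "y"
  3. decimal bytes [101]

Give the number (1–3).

2

Key decimal bytes [128, 238, 78, 168, 147, 95, 212] = 80 ee 4e a8 93 5f d4 is 7 bytes > B = 3, so hash it first: H(key) = 04 2a, then zero-pad to 3 bytes: K' = 04 2a 00.
K' ⊕ ipad = 32 1c 36; K' ⊕ opad = 58 76 5c.
m1: inner = H(32 1c 36 01) = 00 85; tag = H(58 76 5c 00 85) = 01af
m2: inner = H(32 1c 36 79) = 00 fd; tag = H(58 76 5c 00 fd) = 0227 ← matches
m3: inner = H(32 1c 36 65) = 00 e9; tag = H(58 76 5c 00 e9) = 0213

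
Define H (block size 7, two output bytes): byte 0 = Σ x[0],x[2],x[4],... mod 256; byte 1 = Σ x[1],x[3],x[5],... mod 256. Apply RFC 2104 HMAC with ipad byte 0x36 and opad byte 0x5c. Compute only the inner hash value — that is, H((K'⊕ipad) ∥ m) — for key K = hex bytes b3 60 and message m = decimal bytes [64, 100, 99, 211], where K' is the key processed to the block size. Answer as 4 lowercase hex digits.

Key hex bytes b3 60 is 2 bytes ≤ B = 7; zero-pad to 7 bytes: K' = b3 60 00 00 00 00 00.
K' ⊕ ipad = 85 56 36 36 36 36 36.
Inner input = 85 56 36 36 36 36 36 ∥ 40 64 63 d3.
Inner hash: even-index sum = 606 mod 256 = 94; odd-index sum = 357 mod 256 = 101 → 5e 65.

5e65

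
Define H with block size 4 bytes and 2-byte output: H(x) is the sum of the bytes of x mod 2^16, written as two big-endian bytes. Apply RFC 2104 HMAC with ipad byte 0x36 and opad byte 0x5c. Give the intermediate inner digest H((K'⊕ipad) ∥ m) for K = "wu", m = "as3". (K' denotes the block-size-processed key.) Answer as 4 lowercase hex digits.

01f7

Key "wu" = 77 75 is 2 bytes ≤ B = 4; zero-pad to 4 bytes: K' = 77 75 00 00.
K' ⊕ ipad = 41 43 36 36.
Inner input = 41 43 36 36 ∥ 61 73 33.
Inner hash: sum = 65+67+54+54+97+115+51 = 503 → 01 f7.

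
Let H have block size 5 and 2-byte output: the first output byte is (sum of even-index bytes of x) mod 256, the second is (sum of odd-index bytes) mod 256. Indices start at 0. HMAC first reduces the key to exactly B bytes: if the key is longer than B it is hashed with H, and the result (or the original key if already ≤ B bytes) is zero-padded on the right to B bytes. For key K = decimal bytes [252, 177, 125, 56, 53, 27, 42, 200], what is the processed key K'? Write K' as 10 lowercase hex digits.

|K| = 8 > B = 5, so first hash the key.
H(K): even-index sum = 472 mod 256 = 216; odd-index sum = 460 mod 256 = 204 → d8 cc.
Zero-pad H(K) = d8 cc to 5 bytes: K' = d8 cc 00 00 00.

d8cc000000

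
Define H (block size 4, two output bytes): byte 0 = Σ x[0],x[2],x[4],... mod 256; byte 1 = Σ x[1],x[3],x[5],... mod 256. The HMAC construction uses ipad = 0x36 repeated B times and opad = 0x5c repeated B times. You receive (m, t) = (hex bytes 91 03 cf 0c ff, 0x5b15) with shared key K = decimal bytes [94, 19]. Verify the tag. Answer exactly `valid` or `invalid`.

valid

Key decimal bytes [94, 19] = 5e 13 is 2 bytes ≤ B = 4; zero-pad to 4 bytes: K' = 5e 13 00 00.
K' ⊕ ipad = 68 25 36 36; K' ⊕ opad = 02 4f 5c 5c.
Inner hash: even-index sum = 765 mod 256 = 253; odd-index sum = 106 mod 256 = 106 → fd 6a.
Outer hash (recomputed tag): even-index sum = 347 mod 256 = 91; odd-index sum = 277 mod 256 = 21 → 5b 15.
Recomputed tag = 5b15; claimed = 5b15 → match.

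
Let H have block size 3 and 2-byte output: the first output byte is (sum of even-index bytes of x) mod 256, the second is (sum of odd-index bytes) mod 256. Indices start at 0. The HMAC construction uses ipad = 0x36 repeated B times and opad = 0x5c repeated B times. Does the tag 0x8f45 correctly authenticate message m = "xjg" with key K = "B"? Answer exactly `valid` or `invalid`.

invalid

Key "B" = 42 is 1 byte ≤ B = 3; zero-pad to 3 bytes: K' = 42 00 00.
K' ⊕ ipad = 74 36 36; K' ⊕ opad = 1e 5c 5c.
Inner hash: even-index sum = 276 mod 256 = 20; odd-index sum = 277 mod 256 = 21 → 14 15.
Outer hash (recomputed tag): even-index sum = 143 mod 256 = 143; odd-index sum = 112 mod 256 = 112 → 8f 70.
Recomputed tag = 8f70; claimed = 8f45 → mismatch.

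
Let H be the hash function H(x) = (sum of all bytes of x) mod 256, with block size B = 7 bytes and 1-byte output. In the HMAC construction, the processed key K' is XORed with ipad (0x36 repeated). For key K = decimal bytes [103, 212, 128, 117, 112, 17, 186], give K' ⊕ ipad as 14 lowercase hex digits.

51e2b64346278c

Key decimal bytes [103, 212, 128, 117, 112, 17, 186] = 67 d4 80 75 70 11 ba is exactly B = 7 bytes: K' = 67 d4 80 75 70 11 ba.
XOR each byte with 0x36: 67⊕36=51, d4⊕36=e2, 80⊕36=b6, 75⊕36=43, 70⊕36=46, 11⊕36=27, ba⊕36=8c.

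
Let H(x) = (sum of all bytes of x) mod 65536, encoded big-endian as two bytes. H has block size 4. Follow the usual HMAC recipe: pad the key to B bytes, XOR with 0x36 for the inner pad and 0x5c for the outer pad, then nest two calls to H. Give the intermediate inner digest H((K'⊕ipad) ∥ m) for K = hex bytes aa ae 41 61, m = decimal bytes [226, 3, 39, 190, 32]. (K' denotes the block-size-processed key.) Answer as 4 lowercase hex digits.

03ec

Key hex bytes aa ae 41 61 is exactly B = 4 bytes: K' = aa ae 41 61.
K' ⊕ ipad = 9c 98 77 57.
Inner input = 9c 98 77 57 ∥ e2 03 27 be 20.
Inner hash: sum = 156+152+119+87+226+3+39+190+32 = 1004 → 03 ec.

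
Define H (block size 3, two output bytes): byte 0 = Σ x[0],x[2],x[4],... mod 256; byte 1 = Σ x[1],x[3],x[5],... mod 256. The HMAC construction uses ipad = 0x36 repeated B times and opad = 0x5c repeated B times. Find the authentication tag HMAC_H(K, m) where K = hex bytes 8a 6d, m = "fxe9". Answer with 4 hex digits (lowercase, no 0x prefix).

58d4

Key hex bytes 8a 6d is 2 bytes ≤ B = 3; zero-pad to 3 bytes: K' = 8a 6d 00.
K' ⊕ ipad = bc 5b 36.  K' ⊕ opad = d6 31 5c.
Inner input = (K'⊕ipad) ∥ m = bc 5b 36 ∥ 66 78 65 39.
Inner hash: even-index sum = 419 mod 256 = 163; odd-index sum = 294 mod 256 = 38 → a3 26.
Outer input = (K'⊕opad) ∥ inner = d6 31 5c ∥ a3 26.
Outer hash (tag): even-index sum = 344 mod 256 = 88; odd-index sum = 212 mod 256 = 212 → 58 d4.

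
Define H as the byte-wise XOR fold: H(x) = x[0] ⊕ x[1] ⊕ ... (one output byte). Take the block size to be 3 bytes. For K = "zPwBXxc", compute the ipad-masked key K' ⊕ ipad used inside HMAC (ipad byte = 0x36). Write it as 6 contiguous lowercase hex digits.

6a3636

Key "zPwBXxc" = 7a 50 77 42 58 78 63 is 7 bytes > B = 3, so hash it first: H(key) = 5c, then zero-pad to 3 bytes: K' = 5c 00 00.
XOR each byte with 0x36: 5c⊕36=6a, 00⊕36=36, 00⊕36=36.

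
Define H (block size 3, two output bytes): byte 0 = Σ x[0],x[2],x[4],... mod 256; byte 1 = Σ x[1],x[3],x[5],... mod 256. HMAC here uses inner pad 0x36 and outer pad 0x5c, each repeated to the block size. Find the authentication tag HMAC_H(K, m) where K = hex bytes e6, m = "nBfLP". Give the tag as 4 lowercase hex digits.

70f0

Key hex bytes e6 is 1 byte ≤ B = 3; zero-pad to 3 bytes: K' = e6 00 00.
K' ⊕ ipad = d0 36 36.  K' ⊕ opad = ba 5c 5c.
Inner input = (K'⊕ipad) ∥ m = d0 36 36 ∥ 6e 42 66 4c 50.
Inner hash: even-index sum = 404 mod 256 = 148; odd-index sum = 346 mod 256 = 90 → 94 5a.
Outer input = (K'⊕opad) ∥ inner = ba 5c 5c ∥ 94 5a.
Outer hash (tag): even-index sum = 368 mod 256 = 112; odd-index sum = 240 mod 256 = 240 → 70 f0.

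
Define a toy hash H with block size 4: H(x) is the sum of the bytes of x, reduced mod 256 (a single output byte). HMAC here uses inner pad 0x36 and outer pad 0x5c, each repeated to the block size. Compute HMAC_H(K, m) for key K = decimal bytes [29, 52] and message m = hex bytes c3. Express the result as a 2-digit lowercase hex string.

bd

Key decimal bytes [29, 52] = 1d 34 is 2 bytes ≤ B = 4; zero-pad to 4 bytes: K' = 1d 34 00 00.
K' ⊕ ipad = 2b 02 36 36.  K' ⊕ opad = 41 68 5c 5c.
Inner input = (K'⊕ipad) ∥ m = 2b 02 36 36 ∥ c3.
Inner hash: sum = 43+2+54+54+195 = 348; mod 256 = 92 → 5c.
Outer input = (K'⊕opad) ∥ inner = 41 68 5c 5c ∥ 5c.
Outer hash (tag): sum = 65+104+92+92+92 = 445; mod 256 = 189 → bd.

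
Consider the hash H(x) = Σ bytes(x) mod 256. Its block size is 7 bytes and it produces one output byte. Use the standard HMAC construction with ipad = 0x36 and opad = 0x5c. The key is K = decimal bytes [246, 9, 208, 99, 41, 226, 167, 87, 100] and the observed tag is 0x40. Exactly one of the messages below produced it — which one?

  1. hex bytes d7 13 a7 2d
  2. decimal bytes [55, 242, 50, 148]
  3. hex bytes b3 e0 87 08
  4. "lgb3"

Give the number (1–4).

Key decimal bytes [246, 9, 208, 99, 41, 226, 167, 87, 100] = f6 09 d0 63 29 e2 a7 57 64 is 9 bytes > B = 7, so hash it first: H(key) = 9f, then zero-pad to 7 bytes: K' = 9f 00 00 00 00 00 00.
K' ⊕ ipad = a9 36 36 36 36 36 36; K' ⊕ opad = c3 5c 5c 5c 5c 5c 5c.
m1: inner = H(a9 36 36 36 36 36 36 d7 13 a7 2d) = ab; tag = H(c3 5c 5c 5c 5c 5c 5c ab) = 96
m2: inner = H(a9 36 36 36 36 36 36 37 f2 32 94) = dc; tag = H(c3 5c 5c 5c 5c 5c 5c dc) = c7
m3: inner = H(a9 36 36 36 36 36 36 b3 e0 87 08) = 0f; tag = H(c3 5c 5c 5c 5c 5c 5c 0f) = fa
m4: inner = H(a9 36 36 36 36 36 36 6c 67 62 33) = 55; tag = H(c3 5c 5c 5c 5c 5c 5c 55) = 40 ← matches

4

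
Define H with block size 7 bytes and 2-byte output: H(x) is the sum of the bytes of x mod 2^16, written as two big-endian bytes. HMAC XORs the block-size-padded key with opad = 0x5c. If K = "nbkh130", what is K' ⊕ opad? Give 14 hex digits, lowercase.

Key "nbkh130" = 6e 62 6b 68 31 33 30 is exactly B = 7 bytes: K' = 6e 62 6b 68 31 33 30.
XOR each byte with 0x5c: 6e⊕5c=32, 62⊕5c=3e, 6b⊕5c=37, 68⊕5c=34, 31⊕5c=6d, 33⊕5c=6f, 30⊕5c=6c.

323e37346d6f6c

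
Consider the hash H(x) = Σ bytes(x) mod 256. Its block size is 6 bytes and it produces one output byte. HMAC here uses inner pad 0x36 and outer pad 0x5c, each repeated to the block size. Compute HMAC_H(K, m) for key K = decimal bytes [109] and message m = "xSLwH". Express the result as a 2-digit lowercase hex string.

Key decimal bytes [109] = 6d is 1 byte ≤ B = 6; zero-pad to 6 bytes: K' = 6d 00 00 00 00 00.
K' ⊕ ipad = 5b 36 36 36 36 36.  K' ⊕ opad = 31 5c 5c 5c 5c 5c.
Inner input = (K'⊕ipad) ∥ m = 5b 36 36 36 36 36 ∥ 78 53 4c 77 48.
Inner hash: sum = 91+54+54+54+54+54+120+83+76+119+72 = 831; mod 256 = 63 → 3f.
Outer input = (K'⊕opad) ∥ inner = 31 5c 5c 5c 5c 5c ∥ 3f.
Outer hash (tag): sum = 49+92+92+92+92+92+63 = 572; mod 256 = 60 → 3c.

3c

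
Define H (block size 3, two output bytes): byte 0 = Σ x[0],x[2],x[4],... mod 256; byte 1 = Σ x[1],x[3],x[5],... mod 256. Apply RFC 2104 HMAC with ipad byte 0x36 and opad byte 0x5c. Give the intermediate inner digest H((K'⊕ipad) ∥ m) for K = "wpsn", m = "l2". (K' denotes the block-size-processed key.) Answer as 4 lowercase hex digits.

4454

Key "wpsn" = 77 70 73 6e is 4 bytes > B = 3, so hash it first: H(key) = ea de, then zero-pad to 3 bytes: K' = ea de 00.
K' ⊕ ipad = dc e8 36.
Inner input = dc e8 36 ∥ 6c 32.
Inner hash: even-index sum = 324 mod 256 = 68; odd-index sum = 340 mod 256 = 84 → 44 54.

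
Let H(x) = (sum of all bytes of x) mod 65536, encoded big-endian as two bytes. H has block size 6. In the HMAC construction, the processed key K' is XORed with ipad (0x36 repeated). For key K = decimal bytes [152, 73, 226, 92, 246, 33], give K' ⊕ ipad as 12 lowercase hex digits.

Key decimal bytes [152, 73, 226, 92, 246, 33] = 98 49 e2 5c f6 21 is exactly B = 6 bytes: K' = 98 49 e2 5c f6 21.
XOR each byte with 0x36: 98⊕36=ae, 49⊕36=7f, e2⊕36=d4, 5c⊕36=6a, f6⊕36=c0, 21⊕36=17.

ae7fd46ac017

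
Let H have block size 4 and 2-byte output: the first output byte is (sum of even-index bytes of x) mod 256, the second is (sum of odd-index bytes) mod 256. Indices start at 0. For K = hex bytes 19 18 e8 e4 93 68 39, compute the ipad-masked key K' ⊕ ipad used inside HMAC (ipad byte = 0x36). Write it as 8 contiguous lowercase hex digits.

Key hex bytes 19 18 e8 e4 93 68 39 is 7 bytes > B = 4, so hash it first: H(key) = cd 64, then zero-pad to 4 bytes: K' = cd 64 00 00.
XOR each byte with 0x36: cd⊕36=fb, 64⊕36=52, 00⊕36=36, 00⊕36=36.

fb523636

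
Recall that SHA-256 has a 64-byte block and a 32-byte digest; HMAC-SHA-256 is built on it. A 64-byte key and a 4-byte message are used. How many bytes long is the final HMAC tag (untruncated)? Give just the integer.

The tag is one SHA-256 digest: 32 bytes.

32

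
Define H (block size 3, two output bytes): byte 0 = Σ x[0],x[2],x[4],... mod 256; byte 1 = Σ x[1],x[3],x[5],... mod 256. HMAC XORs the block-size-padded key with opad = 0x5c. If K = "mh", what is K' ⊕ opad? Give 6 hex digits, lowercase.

Key "mh" = 6d 68 is 2 bytes ≤ B = 3; zero-pad to 3 bytes: K' = 6d 68 00.
XOR each byte with 0x5c: 6d⊕5c=31, 68⊕5c=34, 00⊕5c=5c.

31345c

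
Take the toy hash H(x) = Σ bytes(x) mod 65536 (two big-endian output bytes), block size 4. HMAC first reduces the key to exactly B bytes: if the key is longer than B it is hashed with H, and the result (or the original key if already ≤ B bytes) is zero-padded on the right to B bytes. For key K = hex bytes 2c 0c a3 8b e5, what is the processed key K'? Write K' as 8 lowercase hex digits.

|K| = 5 > B = 4, so first hash the key.
H(K): sum = 44+12+163+139+229 = 587 → 02 4b.
Zero-pad H(K) = 02 4b to 4 bytes: K' = 02 4b 00 00.

024b0000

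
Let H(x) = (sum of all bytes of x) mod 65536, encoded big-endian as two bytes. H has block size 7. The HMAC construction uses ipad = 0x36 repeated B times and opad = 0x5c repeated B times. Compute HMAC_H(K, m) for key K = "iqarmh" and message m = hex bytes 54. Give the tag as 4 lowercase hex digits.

0214

Key "iqarmh" = 69 71 61 72 6d 68 is 6 bytes ≤ B = 7; zero-pad to 7 bytes: K' = 69 71 61 72 6d 68 00.
K' ⊕ ipad = 5f 47 57 44 5b 5e 36.  K' ⊕ opad = 35 2d 3d 2e 31 34 5c.
Inner input = (K'⊕ipad) ∥ m = 5f 47 57 44 5b 5e 36 ∥ 54.
Inner hash: sum = 95+71+87+68+91+94+54+84 = 644 → 02 84.
Outer input = (K'⊕opad) ∥ inner = 35 2d 3d 2e 31 34 5c ∥ 02 84.
Outer hash (tag): sum = 53+45+61+46+49+52+92+2+132 = 532 → 02 14.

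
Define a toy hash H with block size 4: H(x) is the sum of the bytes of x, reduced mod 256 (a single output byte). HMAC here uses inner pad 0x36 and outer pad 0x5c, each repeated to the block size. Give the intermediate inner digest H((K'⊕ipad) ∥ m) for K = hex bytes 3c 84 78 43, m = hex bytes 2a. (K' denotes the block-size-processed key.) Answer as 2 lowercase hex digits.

Key hex bytes 3c 84 78 43 is exactly B = 4 bytes: K' = 3c 84 78 43.
K' ⊕ ipad = 0a b2 4e 75.
Inner input = 0a b2 4e 75 ∥ 2a.
Inner hash: sum = 10+178+78+117+42 = 425; mod 256 = 169 → a9.

a9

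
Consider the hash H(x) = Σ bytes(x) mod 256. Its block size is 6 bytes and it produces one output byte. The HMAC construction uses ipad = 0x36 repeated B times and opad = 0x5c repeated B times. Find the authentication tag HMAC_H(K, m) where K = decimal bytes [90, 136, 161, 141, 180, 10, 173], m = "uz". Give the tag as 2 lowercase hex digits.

Key decimal bytes [90, 136, 161, 141, 180, 10, 173] = 5a 88 a1 8d b4 0a ad is 7 bytes > B = 6, so hash it first: H(key) = 7b, then zero-pad to 6 bytes: K' = 7b 00 00 00 00 00.
K' ⊕ ipad = 4d 36 36 36 36 36.  K' ⊕ opad = 27 5c 5c 5c 5c 5c.
Inner input = (K'⊕ipad) ∥ m = 4d 36 36 36 36 36 ∥ 75 7a.
Inner hash: sum = 77+54+54+54+54+54+117+122 = 586; mod 256 = 74 → 4a.
Outer input = (K'⊕opad) ∥ inner = 27 5c 5c 5c 5c 5c ∥ 4a.
Outer hash (tag): sum = 39+92+92+92+92+92+74 = 573; mod 256 = 61 → 3d.

3d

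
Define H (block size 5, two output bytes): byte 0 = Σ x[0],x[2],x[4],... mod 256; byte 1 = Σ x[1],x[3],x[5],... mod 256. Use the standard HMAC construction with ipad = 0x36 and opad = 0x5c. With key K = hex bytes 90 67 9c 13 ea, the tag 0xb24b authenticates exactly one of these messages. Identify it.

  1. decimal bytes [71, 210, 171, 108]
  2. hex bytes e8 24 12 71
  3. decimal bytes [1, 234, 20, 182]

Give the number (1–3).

Key hex bytes 90 67 9c 13 ea is exactly B = 5 bytes: K' = 90 67 9c 13 ea.
K' ⊕ ipad = a6 51 aa 25 dc; K' ⊕ opad = cc 3b c0 4f b6.
m1: inner = H(a6 51 aa 25 dc 47 d2 ab 6c) = 6a 68; tag = H(cc 3b c0 4f b6 6a 68) = aaf4
m2: inner = H(a6 51 aa 25 dc e8 24 12 71) = c1 70; tag = H(cc 3b c0 4f b6 c1 70) = b24b ← matches
m3: inner = H(a6 51 aa 25 dc 01 ea 14 b6) = cc 8b; tag = H(cc 3b c0 4f b6 cc 8b) = cd56

2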